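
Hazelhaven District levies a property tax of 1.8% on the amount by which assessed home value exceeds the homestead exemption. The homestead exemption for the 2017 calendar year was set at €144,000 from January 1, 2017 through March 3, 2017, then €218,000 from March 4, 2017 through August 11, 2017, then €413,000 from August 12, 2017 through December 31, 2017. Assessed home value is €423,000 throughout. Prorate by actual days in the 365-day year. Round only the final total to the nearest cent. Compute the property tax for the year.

January 1 – March 3, 2017: 62 days, exemption €144,000 → (€423,000 − €144,000) × 1.8% × 62/365 = €853.0521
March 4 – August 11, 2017: 161 days, exemption €218,000 → (€423,000 − €218,000) × 1.8% × 161/365 = €1,627.6438
August 12 – December 31, 2017: 142 days, exemption €413,000 → (€423,000 − €413,000) × 1.8% × 142/365 = €70.0274
Total = €2,550.7233

€2,550.72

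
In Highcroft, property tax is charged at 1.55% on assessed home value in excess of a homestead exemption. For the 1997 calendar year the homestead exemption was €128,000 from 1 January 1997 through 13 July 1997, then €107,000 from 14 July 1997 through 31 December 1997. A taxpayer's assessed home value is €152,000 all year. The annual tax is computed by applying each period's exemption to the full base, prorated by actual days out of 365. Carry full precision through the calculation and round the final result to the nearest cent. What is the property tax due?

1 January – 13 July 1997: 194 days, exemption €128,000 → (€152,000 − €128,000) × 1.55% × 194/365 = €197.7205
14 July – 31 December 1997: 171 days, exemption €107,000 → (€152,000 − €107,000) × 1.55% × 171/365 = €326.7740
Total = €524.4945

€524.49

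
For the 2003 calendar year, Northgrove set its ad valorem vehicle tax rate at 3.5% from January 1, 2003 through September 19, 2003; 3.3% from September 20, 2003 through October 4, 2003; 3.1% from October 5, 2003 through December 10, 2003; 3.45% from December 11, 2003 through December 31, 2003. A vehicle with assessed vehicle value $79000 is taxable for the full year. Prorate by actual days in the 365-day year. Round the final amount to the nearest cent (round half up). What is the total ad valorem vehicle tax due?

$2698.23

January 1 – September 19, 2003: 262 days at 3.5% → $79000 × 3.5% × 262/365 = $1984.7397
September 20 – October 4, 2003: 15 days at 3.3% → $79000 × 3.3% × 15/365 = $107.1370
October 5 – December 10, 2003: 67 days at 3.1% → $79000 × 3.1% × 67/365 = $449.5425
December 11 – December 31, 2003: 21 days at 3.45% → $79000 × 3.45% × 21/365 = $156.8096
Total = $2698.2288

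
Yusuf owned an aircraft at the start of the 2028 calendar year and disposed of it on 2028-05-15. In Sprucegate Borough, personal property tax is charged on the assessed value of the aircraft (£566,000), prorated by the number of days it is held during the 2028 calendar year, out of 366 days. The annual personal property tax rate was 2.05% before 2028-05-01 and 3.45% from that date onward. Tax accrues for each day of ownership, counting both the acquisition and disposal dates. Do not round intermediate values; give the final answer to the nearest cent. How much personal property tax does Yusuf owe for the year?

2028-01-01 to 2028-04-30: 121 days at 2.05% → £566,000 × 2.05% × 121/366 = £3,835.9645
2028-05-01 to 2028-05-15: 15 days at 3.45% → £566,000 × 3.45% × 15/366 = £800.2869
Total = £4,636.2514

£4,636.25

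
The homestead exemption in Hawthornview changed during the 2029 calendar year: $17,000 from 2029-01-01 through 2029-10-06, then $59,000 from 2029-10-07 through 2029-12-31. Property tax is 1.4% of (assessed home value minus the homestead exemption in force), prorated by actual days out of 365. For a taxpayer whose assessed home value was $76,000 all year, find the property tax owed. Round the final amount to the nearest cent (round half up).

$687.46

2029-01-01 to 2029-10-06: 279 days, exemption $17,000 → ($76,000 − $17,000) × 1.4% × 279/365 = $631.3808
2029-10-07 to 2029-12-31: 86 days, exemption $59,000 → ($76,000 − $59,000) × 1.4% × 86/365 = $56.0767
Total = $687.4575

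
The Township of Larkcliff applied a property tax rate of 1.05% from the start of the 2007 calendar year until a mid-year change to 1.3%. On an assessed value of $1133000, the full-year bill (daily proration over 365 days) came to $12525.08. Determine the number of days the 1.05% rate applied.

284 days

Let d = days at the first rate; then 365 − d days at the second rate.
$1133000 × [1.05%·d + 1.3%·(365−d)] / 365 = $12525.08
Solving gives d = 284, so the new rate took effect on 12 October 2007.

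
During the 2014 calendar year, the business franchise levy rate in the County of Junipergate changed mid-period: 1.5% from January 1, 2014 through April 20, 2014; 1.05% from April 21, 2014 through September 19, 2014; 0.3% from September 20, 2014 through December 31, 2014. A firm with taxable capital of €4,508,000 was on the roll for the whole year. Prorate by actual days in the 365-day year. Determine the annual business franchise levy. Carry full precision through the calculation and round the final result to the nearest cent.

January 1 – April 20, 2014: 110 days at 1.5% → €4,508,000 × 1.5% × 110/365 = €20,378.6301
April 21 – September 19, 2014: 152 days at 1.05% → €4,508,000 × 1.05% × 152/365 = €19,711.6932
September 20 – December 31, 2014: 103 days at 0.3% → €4,508,000 × 0.3% × 103/365 = €3,816.3616
Total = €43,906.6849

€43,906.68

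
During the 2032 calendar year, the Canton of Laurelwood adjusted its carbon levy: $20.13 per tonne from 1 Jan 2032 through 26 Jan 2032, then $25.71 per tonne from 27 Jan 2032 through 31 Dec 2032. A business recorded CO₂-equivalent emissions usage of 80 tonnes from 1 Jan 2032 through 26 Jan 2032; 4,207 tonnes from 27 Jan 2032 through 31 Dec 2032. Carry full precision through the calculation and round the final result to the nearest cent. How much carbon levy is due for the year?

$109,772.37

1 Jan – 26 Jan 2032: 80 tonnes at $20.13/tonne → $1,610.40
27 Jan – 31 Dec 2032: 4,207 tonnes at $25.71/tonne → $108,161.97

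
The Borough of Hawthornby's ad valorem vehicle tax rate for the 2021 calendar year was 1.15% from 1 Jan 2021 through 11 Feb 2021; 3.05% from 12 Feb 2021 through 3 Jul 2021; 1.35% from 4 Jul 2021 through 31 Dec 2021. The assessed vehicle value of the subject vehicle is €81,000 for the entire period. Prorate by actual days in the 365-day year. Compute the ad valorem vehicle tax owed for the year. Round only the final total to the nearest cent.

1 Jan – 11 Feb 2021: 42 days at 1.15% → €81,000 × 1.15% × 42/365 = €107.1863
12 Feb – 3 Jul 2021: 142 days at 3.05% → €81,000 × 3.05% × 142/365 = €961.1260
4 Jul – 31 Dec 2021: 181 days at 1.35% → €81,000 × 1.35% × 181/365 = €542.2562
Total = €1,610.5685

€1,610.57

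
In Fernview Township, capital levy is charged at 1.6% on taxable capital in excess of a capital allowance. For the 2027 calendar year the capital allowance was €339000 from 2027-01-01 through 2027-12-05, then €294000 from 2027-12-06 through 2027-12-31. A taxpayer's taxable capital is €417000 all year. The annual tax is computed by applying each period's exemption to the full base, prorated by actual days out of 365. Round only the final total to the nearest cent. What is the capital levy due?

2027-01-01 to 2027-12-05: 339 days, exemption €339000 → (€417000 − €339000) × 1.6% × 339/365 = €1159.1014
2027-12-06 to 2027-12-31: 26 days, exemption €294000 → (€417000 − €294000) × 1.6% × 26/365 = €140.1863
Total = €1299.2877

€1299.29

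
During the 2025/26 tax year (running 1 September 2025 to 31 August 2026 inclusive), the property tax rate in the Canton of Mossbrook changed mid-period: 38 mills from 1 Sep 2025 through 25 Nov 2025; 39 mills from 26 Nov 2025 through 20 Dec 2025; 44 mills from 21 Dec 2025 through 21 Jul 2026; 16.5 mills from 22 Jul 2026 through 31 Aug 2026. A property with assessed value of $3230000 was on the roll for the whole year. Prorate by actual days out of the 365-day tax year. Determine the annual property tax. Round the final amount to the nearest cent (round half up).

1 Sep – 25 Nov 2025: 86 days at 38 mills → $3230000 × 3.8% × 86/365 = $28919.5616
26 Nov – 20 Dec 2025: 25 days at 39 mills → $3230000 × 3.9% × 25/365 = $8628.0822
21 Dec 2025 – 21 Jul 2026: 213 days at 44 mills → $3230000 × 4.4% × 213/365 = $82935.7808
22 Jul – 31 Aug 2026: 41 days at 16.5 mills → $3230000 × 1.65% × 41/365 = $5986.5616
Total = $126469.9863

$126469.99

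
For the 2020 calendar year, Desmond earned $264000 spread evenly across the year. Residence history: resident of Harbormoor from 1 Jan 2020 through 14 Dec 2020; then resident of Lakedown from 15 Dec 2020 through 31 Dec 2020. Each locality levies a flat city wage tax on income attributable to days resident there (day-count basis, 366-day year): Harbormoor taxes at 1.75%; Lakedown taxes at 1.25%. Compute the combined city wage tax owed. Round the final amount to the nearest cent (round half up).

$4558.69

Harbormoor, 1 Jan – 14 Dec 2020: 349 days → $264000 × 1.75% × 349/366 = $4405.4098
Lakedown, 15 Dec – 31 Dec 2020: 17 days → $264000 × 1.25% × 17/366 = $153.2787
Total = $4558.6885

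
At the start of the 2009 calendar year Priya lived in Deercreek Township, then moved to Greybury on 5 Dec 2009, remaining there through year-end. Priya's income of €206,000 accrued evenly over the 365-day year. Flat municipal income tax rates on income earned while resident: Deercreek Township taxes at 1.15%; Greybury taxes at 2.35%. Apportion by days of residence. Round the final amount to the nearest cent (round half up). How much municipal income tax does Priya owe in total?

Deercreek Township, 1 Jan – 4 Dec 2009: 338 days → €206,000 × 1.15% × 338/365 = €2,193.7589
Greybury, 5 Dec – 31 Dec 2009: 27 days → €206,000 × 2.35% × 27/365 = €358.1014
Total = €2,551.8603

€2,551.86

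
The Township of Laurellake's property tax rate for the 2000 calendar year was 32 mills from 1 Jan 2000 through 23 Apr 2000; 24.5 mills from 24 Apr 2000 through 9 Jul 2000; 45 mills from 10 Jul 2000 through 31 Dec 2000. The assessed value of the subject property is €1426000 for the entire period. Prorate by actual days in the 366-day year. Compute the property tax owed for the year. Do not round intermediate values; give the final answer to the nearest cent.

1 Jan – 23 Apr 2000: 114 days at 32 mills → €1426000 × 3.2% × 114/366 = €14213.2459
24 Apr – 9 Jul 2000: 77 days at 24.5 mills → €1426000 × 2.45% × 77/366 = €7350.1339
10 Jul – 31 Dec 2000: 175 days at 45 mills → €1426000 × 4.5% × 175/366 = €30682.3770
Total = €52245.7568

€52245.76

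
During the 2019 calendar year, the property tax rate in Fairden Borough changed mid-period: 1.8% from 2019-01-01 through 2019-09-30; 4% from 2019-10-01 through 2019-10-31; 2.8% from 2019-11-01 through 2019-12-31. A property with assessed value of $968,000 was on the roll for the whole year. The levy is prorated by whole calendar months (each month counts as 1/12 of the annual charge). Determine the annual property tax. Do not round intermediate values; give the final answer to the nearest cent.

2019-01-01 to 2019-09-30: 9 months at 1.8% → $968,000 × 1.8% × 9/12 = $13,068.0000
2019-10-01 to 2019-10-31: 1 month at 4% → $968,000 × 4% × 1/12 = $3,226.6667
2019-11-01 to 2019-12-31: 2 months at 2.8% → $968,000 × 2.8% × 2/12 = $4,517.3333
Total = $20,812.0000

$20,812.00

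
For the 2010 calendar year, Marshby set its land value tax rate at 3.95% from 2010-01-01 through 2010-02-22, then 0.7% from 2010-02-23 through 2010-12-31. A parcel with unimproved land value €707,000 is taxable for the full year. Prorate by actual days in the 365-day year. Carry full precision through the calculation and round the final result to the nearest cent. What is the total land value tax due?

2010-01-01 to 2010-02-22: 53 days at 3.95% → €707,000 × 3.95% × 53/365 = €4,055.0808
2010-02-23 to 2010-12-31: 312 days at 0.7% → €707,000 × 0.7% × 312/365 = €4,230.3781
Total = €8,285.4589

€8,285.46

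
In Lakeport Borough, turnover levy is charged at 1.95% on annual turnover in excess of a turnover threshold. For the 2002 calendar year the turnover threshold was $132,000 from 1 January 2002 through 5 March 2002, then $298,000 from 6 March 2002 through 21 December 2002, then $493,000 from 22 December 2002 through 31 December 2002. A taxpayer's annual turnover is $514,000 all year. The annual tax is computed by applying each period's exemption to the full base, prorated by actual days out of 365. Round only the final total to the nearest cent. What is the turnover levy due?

1 January – 5 March 2002: 64 days, exemption $132,000 → ($514,000 − $132,000) × 1.95% × 64/365 = $1,306.1260
6 March – 21 December 2002: 291 days, exemption $298,000 → ($514,000 − $298,000) × 1.95% × 291/365 = $3,358.0603
22 December – 31 December 2002: 10 days, exemption $493,000 → ($514,000 − $493,000) × 1.95% × 10/365 = $11.2192
Total = $4,675.4055

$4,675.41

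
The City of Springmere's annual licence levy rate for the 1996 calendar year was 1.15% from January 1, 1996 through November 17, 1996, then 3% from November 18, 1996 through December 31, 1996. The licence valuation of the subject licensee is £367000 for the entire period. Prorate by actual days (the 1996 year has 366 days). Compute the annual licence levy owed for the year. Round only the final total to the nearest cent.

January 1 – November 17, 1996: 322 days at 1.15% → £367000 × 1.15% × 322/366 = £3713.1175
November 18 – December 31, 1996: 44 days at 3% → £367000 × 3% × 44/366 = £1323.6066
Total = £5036.7240

£5036.72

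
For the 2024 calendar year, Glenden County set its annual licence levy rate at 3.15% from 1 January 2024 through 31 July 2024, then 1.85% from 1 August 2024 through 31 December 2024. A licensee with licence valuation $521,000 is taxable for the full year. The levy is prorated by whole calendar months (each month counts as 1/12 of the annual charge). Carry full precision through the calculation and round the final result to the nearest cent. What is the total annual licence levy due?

1 January – 31 July 2024: 7 months at 3.15% → $521,000 × 3.15% × 7/12 = $9,573.3750
1 August – 31 December 2024: 5 months at 1.85% → $521,000 × 1.85% × 5/12 = $4,016.0417
Total = $13,589.4167

$13,589.42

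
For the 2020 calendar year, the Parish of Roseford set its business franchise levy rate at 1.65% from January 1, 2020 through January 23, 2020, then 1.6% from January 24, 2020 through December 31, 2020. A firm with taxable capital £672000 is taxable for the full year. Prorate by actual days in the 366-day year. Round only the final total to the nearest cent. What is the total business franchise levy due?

£10773.11

January 1 – January 23, 2020: 23 days at 1.65% → £672000 × 1.65% × 23/366 = £696.7869
January 24 – December 31, 2020: 343 days at 1.6% → £672000 × 1.6% × 343/366 = £10076.3279
Total = £10773.1148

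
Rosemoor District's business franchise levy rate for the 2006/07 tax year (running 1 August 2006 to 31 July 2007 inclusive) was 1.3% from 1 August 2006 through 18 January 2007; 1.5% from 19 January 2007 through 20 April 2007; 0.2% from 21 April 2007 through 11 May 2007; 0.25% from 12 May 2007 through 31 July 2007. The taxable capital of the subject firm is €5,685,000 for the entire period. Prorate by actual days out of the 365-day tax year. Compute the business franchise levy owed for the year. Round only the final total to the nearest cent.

1 August 2006 – 18 January 2007: 171 days at 1.3% → €5,685,000 × 1.3% × 171/365 = €34,623.9863
19 January – 20 April 2007: 92 days at 1.5% → €5,685,000 × 1.5% × 92/365 = €21,493.9726
21 April – 11 May 2007: 21 days at 0.2% → €5,685,000 × 0.2% × 21/365 = €654.1644
12 May – 31 July 2007: 81 days at 0.25% → €5,685,000 × 0.25% × 81/365 = €3,154.0068
Total = €59,926.1301

€59,926.13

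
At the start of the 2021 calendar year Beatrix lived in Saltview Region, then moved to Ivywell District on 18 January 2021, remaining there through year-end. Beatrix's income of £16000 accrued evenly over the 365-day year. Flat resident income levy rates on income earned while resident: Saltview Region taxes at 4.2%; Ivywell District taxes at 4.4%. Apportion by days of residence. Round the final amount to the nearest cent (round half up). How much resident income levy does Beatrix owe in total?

£702.51

Saltview Region, 1 January – 17 January 2021: 17 days → £16000 × 4.2% × 17/365 = £31.2986
Ivywell District, 18 January – 31 December 2021: 348 days → £16000 × 4.4% × 348/365 = £671.2110
Total = £702.5096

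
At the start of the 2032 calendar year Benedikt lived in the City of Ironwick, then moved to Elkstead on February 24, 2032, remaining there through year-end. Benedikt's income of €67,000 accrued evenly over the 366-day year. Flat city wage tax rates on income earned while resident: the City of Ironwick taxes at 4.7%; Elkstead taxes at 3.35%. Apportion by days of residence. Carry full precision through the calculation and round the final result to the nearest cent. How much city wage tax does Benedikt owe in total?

The City of Ironwick, January 1 – February 23, 2032: 54 days → €67,000 × 4.7% × 54/366 = €464.6066
Elkstead, February 24 – December 31, 2032: 312 days → €67,000 × 3.35% × 312/366 = €1,913.3443
Total = €2,377.9508

€2,377.95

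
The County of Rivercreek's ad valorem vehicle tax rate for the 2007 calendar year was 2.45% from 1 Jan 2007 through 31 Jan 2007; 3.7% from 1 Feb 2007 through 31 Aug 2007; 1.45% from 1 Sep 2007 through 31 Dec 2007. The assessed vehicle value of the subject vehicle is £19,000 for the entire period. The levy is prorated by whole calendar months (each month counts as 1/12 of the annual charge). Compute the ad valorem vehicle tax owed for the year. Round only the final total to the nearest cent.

1 Jan – 31 Jan 2007: 1 month at 2.45% → £19,000 × 2.45% × 1/12 = £38.7917
1 Feb – 31 Aug 2007: 7 months at 3.7% → £19,000 × 3.7% × 7/12 = £410.0833
1 Sep – 31 Dec 2007: 4 months at 1.45% → £19,000 × 1.45% × 4/12 = £91.8333
Total = £540.7083

£540.71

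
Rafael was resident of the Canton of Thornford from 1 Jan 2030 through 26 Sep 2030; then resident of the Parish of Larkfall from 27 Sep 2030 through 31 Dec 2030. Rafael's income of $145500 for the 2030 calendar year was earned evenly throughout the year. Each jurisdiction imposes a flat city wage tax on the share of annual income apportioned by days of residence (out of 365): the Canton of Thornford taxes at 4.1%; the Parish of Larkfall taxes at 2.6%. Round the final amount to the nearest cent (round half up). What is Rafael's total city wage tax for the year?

The Canton of Thornford, 1 Jan – 26 Sep 2030: 269 days → $145500 × 4.1% × 269/365 = $4396.4918
The Parish of Larkfall, 27 Sep – 31 Dec 2030: 96 days → $145500 × 2.6% × 96/365 = $994.9808
Total = $5391.4726

$5391.47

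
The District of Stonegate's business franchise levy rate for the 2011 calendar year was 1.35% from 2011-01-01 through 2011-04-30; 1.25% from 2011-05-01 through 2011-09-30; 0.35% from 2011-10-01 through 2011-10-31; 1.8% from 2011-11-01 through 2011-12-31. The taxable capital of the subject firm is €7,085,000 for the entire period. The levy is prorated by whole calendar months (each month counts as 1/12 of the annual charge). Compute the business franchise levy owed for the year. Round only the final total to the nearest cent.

2011-01-01 to 2011-04-30: 4 months at 1.35% → €7,085,000 × 1.35% × 4/12 = €31,882.5000
2011-05-01 to 2011-09-30: 5 months at 1.25% → €7,085,000 × 1.25% × 5/12 = €36,901.0417
2011-10-01 to 2011-10-31: 1 month at 0.35% → €7,085,000 × 0.35% × 1/12 = €2,066.4583
2011-11-01 to 2011-12-31: 2 months at 1.8% → €7,085,000 × 1.8% × 2/12 = €21,255.0000
Total = €92,105.0000

€92,105.00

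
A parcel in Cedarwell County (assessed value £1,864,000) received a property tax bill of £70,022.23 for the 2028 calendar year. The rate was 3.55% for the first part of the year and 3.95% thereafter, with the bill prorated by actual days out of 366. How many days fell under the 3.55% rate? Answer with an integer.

Let d = days at the first rate; then 366 − d days at the second rate.
£1,864,000 × [3.55%·d + 3.95%·(366−d)] / 366 = £70,022.23
Solving gives d = 177, so the new rate took effect on 26 June 2028.

177 days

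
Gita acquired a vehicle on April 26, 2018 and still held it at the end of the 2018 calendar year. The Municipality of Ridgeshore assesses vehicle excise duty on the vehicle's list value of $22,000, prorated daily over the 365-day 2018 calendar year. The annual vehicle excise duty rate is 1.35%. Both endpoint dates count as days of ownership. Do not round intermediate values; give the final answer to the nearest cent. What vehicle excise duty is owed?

Days held (April 26 – December 31, 2018): 250 out of 365
Tax = $22,000 × 1.35% × 250/365 = $203.4247

$203.42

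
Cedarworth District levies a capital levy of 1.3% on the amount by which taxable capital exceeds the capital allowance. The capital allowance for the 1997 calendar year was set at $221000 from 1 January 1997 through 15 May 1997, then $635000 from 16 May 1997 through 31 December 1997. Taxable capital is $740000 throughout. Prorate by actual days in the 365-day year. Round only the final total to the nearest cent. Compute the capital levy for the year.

1 January – 15 May 1997: 135 days, exemption $221000 → ($740000 − $221000) × 1.3% × 135/365 = $2495.4658
16 May – 31 December 1997: 230 days, exemption $635000 → ($740000 − $635000) × 1.3% × 230/365 = $860.1370
Total = $3355.6027

$3355.60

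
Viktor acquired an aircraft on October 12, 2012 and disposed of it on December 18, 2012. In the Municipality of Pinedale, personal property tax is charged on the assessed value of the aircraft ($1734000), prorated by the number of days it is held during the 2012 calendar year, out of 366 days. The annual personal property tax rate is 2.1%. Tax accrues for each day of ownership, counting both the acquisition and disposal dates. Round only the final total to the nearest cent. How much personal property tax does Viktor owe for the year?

$6765.44

Days held (October 12 – December 18, 2012): 68 out of 366
Tax = $1734000 × 2.1% × 68/366 = $6765.4426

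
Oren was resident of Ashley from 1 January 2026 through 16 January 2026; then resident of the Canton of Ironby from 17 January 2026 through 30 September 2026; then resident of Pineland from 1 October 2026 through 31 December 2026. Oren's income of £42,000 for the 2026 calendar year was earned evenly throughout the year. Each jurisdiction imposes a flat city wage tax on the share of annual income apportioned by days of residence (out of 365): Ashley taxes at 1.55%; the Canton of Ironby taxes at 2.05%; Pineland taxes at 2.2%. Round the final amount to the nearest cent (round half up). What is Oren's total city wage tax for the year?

£867.67

Ashley, 1 January – 16 January 2026: 16 days → £42,000 × 1.55% × 16/365 = £28.5370
The Canton of Ironby, 17 January – 30 September 2026: 257 days → £42,000 × 2.05% × 257/365 = £606.2384
Pineland, 1 October – 31 December 2026: 92 days → £42,000 × 2.2% × 92/365 = £232.8986
Total = £867.6740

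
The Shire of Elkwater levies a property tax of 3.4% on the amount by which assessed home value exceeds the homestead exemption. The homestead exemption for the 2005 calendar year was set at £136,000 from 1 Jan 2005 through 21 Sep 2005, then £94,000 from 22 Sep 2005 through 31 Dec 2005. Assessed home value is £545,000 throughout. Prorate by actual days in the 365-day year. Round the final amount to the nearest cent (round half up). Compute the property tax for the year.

£14,301.15

1 Jan – 21 Sep 2005: 264 days, exemption £136,000 → (£545,000 − £136,000) × 3.4% × 264/365 = £10,058.0384
22 Sep – 31 Dec 2005: 101 days, exemption £94,000 → (£545,000 − £94,000) × 3.4% × 101/365 = £4,243.1068
Total = £14,301.1452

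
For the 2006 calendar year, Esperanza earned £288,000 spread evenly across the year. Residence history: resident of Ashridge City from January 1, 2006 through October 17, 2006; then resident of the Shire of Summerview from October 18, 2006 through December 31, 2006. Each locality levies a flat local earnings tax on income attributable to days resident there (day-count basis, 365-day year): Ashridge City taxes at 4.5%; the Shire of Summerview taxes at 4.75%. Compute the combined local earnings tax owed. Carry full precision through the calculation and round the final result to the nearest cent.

Ashridge City, January 1 – October 17, 2006: 290 days → £288,000 × 4.5% × 290/365 = £10,296.9863
The Shire of Summerview, October 18 – December 31, 2006: 75 days → £288,000 × 4.75% × 75/365 = £2,810.9589
Total = £13,107.9452

£13,107.95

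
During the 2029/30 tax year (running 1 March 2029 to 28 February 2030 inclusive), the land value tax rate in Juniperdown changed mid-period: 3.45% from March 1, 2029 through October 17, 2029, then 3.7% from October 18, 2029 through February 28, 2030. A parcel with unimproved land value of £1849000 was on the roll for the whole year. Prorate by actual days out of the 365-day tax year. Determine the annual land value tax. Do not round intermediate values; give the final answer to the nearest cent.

£65487.53

March 1 – October 17, 2029: 231 days at 3.45% → £1849000 × 3.45% × 231/365 = £40371.5219
October 18, 2029 – February 28, 2030: 134 days at 3.7% → £1849000 × 3.7% × 134/365 = £25116.0055
Total = £65487.5274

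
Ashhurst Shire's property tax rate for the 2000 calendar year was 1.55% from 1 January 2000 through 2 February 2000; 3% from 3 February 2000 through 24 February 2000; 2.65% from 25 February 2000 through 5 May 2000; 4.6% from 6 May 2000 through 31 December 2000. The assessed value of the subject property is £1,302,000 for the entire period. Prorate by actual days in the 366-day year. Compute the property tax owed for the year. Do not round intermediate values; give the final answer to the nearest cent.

1 January – 2 February 2000: 33 days at 1.55% → £1,302,000 × 1.55% × 33/366 = £1,819.5984
3 February – 24 February 2000: 22 days at 3% → £1,302,000 × 3% × 22/366 = £2,347.8689
25 February – 5 May 2000: 71 days at 2.65% → £1,302,000 × 2.65% × 71/366 = £6,693.2049
6 May – 31 December 2000: 240 days at 4.6% → £1,302,000 × 4.6% × 240/366 = £39,273.4426
Total = £50,134.1148

£50,134.11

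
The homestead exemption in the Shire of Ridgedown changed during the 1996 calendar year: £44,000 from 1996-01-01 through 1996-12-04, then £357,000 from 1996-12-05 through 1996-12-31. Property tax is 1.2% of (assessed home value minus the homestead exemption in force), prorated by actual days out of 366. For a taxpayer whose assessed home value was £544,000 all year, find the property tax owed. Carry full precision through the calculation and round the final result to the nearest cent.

£5,722.92

1996-01-01 to 1996-12-04: 339 days, exemption £44,000 → (£544,000 − £44,000) × 1.2% × 339/366 = £5,557.3770
1996-12-05 to 1996-12-31: 27 days, exemption £357,000 → (£544,000 − £357,000) × 1.2% × 27/366 = £165.5410
Total = £5,722.9180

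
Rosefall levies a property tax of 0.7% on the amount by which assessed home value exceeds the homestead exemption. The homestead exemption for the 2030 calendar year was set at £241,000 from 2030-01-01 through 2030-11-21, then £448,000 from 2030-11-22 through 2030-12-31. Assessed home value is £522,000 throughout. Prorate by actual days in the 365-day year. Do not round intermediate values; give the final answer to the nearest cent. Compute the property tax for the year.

2030-01-01 to 2030-11-21: 325 days, exemption £241,000 → (£522,000 − £241,000) × 0.7% × 325/365 = £1,751.4384
2030-11-22 to 2030-12-31: 40 days, exemption £448,000 → (£522,000 − £448,000) × 0.7% × 40/365 = £56.7671
Total = £1,808.2055

£1,808.21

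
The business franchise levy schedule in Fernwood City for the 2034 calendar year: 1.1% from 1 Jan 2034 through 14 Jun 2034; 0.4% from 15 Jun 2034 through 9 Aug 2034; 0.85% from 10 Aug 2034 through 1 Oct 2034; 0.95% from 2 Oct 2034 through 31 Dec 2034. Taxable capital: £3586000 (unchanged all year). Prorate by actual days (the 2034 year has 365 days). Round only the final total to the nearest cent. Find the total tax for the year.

1 Jan – 14 Jun 2034: 165 days at 1.1% → £3586000 × 1.1% × 165/365 = £17831.7534
15 Jun – 9 Aug 2034: 56 days at 0.4% → £3586000 × 0.4% × 56/365 = £2200.7233
10 Aug – 1 Oct 2034: 53 days at 0.85% → £3586000 × 0.85% × 53/365 = £4426.0082
2 Oct – 31 Dec 2034: 91 days at 0.95% → £3586000 × 0.95% × 91/365 = £8493.4164
Total = £32951.9014

£32951.90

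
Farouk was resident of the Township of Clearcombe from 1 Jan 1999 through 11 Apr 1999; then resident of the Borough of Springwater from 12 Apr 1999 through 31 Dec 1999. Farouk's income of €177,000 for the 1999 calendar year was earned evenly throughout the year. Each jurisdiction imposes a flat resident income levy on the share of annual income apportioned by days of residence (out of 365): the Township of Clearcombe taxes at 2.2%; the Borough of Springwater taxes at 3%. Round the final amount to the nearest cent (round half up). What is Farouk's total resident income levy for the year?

The Township of Clearcombe, 1 Jan – 11 Apr 1999: 101 days → €177,000 × 2.2% × 101/365 = €1,077.5178
The Borough of Springwater, 12 Apr – 31 Dec 1999: 264 days → €177,000 × 3% × 264/365 = €3,840.6575
Total = €4,918.1753

€4,918.18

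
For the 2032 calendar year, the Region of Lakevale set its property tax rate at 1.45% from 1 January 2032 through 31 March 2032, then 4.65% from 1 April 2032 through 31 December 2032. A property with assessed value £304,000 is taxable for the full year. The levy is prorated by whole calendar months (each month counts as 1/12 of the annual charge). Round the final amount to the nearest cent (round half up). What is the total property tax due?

£11,704.00

1 January – 31 March 2032: 3 months at 1.45% → £304,000 × 1.45% × 3/12 = £1,102.0000
1 April – 31 December 2032: 9 months at 4.65% → £304,000 × 4.65% × 9/12 = £10,602.0000
Total = £11,704.0000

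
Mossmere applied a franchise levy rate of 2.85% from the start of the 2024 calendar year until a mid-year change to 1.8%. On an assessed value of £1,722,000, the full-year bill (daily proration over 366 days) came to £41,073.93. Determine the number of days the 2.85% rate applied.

204 days

Let d = days at the first rate; then 366 − d days at the second rate.
£1,722,000 × [2.85%·d + 1.8%·(366−d)] / 366 = £41,073.93
Solving gives d = 204, so the new rate took effect on July 23, 2024.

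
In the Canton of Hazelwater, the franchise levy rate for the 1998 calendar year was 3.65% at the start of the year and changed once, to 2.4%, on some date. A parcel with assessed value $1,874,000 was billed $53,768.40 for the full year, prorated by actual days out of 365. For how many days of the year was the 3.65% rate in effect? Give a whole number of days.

137 days

Let d = days at the first rate; then 365 − d days at the second rate.
$1,874,000 × [3.65%·d + 2.4%·(365−d)] / 365 = $53,768.40
Solving gives d = 137, so the new rate took effect on 18 May 1998.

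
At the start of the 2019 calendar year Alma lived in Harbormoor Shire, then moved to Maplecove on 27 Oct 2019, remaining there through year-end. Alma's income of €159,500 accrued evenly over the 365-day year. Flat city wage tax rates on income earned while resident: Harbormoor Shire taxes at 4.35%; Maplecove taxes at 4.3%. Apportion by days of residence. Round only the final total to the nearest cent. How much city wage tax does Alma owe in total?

€6,923.83

Harbormoor Shire, 1 Jan – 26 Oct 2019: 299 days → €159,500 × 4.35% × 299/365 = €5,683.6623
Maplecove, 27 Oct – 31 Dec 2019: 66 days → €159,500 × 4.3% × 66/365 = €1,240.1671
Total = €6,923.8295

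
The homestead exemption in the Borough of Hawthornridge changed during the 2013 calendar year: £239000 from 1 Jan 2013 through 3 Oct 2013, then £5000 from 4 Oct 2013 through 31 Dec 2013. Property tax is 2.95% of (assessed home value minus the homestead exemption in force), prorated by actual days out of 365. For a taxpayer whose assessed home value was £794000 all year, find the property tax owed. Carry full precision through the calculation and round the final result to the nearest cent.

£18055.70

1 Jan – 3 Oct 2013: 276 days, exemption £239000 → (£794000 − £239000) × 2.95% × 276/365 = £12380.3014
4 Oct – 31 Dec 2013: 89 days, exemption £5000 → (£794000 − £5000) × 2.95% × 89/365 = £5675.3959
Total = £18055.6973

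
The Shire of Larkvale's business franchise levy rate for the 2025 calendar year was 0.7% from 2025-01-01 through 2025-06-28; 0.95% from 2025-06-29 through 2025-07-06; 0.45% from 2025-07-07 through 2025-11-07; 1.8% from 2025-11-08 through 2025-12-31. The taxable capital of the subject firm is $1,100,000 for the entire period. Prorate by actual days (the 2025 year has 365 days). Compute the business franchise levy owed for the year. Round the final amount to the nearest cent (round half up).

$8,616.16

2025-01-01 to 2025-06-28: 179 days at 0.7% → $1,100,000 × 0.7% × 179/365 = $3,776.1644
2025-06-29 to 2025-07-06: 8 days at 0.95% → $1,100,000 × 0.95% × 8/365 = $229.0411
2025-07-07 to 2025-11-07: 124 days at 0.45% → $1,100,000 × 0.45% × 124/365 = $1,681.6438
2025-11-08 to 2025-12-31: 54 days at 1.8% → $1,100,000 × 1.8% × 54/365 = $2,929.3151
Total = $8,616.1644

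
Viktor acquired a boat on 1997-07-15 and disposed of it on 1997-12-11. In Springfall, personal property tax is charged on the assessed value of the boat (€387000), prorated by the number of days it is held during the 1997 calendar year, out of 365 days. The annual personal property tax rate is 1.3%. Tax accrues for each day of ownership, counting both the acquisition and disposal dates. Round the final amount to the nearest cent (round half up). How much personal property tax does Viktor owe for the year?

€2067.53

Days held (1997-07-15 to 1997-12-11): 150 out of 365
Tax = €387000 × 1.3% × 150/365 = €2067.5342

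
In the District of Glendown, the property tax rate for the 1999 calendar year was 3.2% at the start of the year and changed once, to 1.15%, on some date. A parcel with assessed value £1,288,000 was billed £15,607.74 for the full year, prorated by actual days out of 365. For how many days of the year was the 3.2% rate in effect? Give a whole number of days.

11 days

Let d = days at the first rate; then 365 − d days at the second rate.
£1,288,000 × [3.2%·d + 1.15%·(365−d)] / 365 = £15,607.74
Solving gives d = 11, so the new rate took effect on January 12, 1999.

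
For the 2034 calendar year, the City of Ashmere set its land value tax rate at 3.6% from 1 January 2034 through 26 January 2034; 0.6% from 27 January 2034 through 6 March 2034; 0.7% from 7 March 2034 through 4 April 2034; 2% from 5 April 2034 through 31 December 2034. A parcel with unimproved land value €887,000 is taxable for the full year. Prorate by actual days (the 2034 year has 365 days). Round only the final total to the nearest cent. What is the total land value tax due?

€16,507.92

1 January – 26 January 2034: 26 days at 3.6% → €887,000 × 3.6% × 26/365 = €2,274.6082
27 January – 6 March 2034: 39 days at 0.6% → €887,000 × 0.6% × 39/365 = €568.6521
7 March – 4 April 2034: 29 days at 0.7% → €887,000 × 0.7% × 29/365 = €493.3178
5 April – 31 December 2034: 271 days at 2% → €887,000 × 2% × 271/365 = €13,171.3425
Total = €16,507.9205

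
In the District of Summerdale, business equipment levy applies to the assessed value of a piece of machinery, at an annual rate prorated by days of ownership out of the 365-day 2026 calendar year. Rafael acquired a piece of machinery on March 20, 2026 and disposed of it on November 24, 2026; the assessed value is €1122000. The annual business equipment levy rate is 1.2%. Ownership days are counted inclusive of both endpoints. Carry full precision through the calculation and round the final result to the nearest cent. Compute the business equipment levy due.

Days held (March 20 – November 24, 2026): 250 out of 365
Tax = €1122000 × 1.2% × 250/365 = €9221.9178

€9221.92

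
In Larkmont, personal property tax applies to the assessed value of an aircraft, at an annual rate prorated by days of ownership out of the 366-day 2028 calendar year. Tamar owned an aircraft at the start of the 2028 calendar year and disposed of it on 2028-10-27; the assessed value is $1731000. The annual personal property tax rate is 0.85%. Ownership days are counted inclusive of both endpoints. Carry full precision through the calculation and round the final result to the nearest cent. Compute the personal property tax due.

Days held (2028-01-01 to 2028-10-27): 301 out of 366
Tax = $1731000 × 0.85% × 301/366 = $12100.4467

$12100.45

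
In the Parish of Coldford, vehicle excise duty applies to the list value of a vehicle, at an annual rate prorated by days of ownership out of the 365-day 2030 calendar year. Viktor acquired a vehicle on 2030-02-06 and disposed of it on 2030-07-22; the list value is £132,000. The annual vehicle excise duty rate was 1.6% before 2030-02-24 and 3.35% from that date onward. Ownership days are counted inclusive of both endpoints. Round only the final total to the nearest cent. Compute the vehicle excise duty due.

£1,909.30

2030-02-06 to 2030-02-23: 18 days at 1.6% → £132,000 × 1.6% × 18/365 = £104.1534
2030-02-24 to 2030-07-22: 149 days at 3.35% → £132,000 × 3.35% × 149/365 = £1,805.1452
Total = £1,909.2986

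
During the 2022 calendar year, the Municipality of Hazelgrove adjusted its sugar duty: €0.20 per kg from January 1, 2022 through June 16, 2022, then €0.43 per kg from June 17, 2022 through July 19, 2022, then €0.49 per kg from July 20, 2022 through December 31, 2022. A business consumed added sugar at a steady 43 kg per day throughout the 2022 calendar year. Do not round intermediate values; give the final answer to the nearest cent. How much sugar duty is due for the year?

€5,522.92

January 1 – June 16, 2022: 167 days × 43 kg/day = 7,181 kg at €0.20/kg → €1,436.20
June 17 – July 19, 2022: 33 days × 43 kg/day = 1,419 kg at €0.43/kg → €610.17
July 20 – December 31, 2022: 165 days × 43 kg/day = 7,095 kg at €0.49/kg → €3,476.55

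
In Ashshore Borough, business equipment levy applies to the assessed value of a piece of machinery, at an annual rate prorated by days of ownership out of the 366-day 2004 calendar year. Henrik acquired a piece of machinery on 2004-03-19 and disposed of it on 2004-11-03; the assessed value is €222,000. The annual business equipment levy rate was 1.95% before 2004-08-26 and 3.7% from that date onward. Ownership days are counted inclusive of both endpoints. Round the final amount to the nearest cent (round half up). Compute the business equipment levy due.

€3,463.44

2004-03-19 to 2004-08-25: 160 days at 1.95% → €222,000 × 1.95% × 160/366 = €1,892.4590
2004-08-26 to 2004-11-03: 70 days at 3.7% → €222,000 × 3.7% × 70/366 = €1,570.9836
Total = €3,463.4426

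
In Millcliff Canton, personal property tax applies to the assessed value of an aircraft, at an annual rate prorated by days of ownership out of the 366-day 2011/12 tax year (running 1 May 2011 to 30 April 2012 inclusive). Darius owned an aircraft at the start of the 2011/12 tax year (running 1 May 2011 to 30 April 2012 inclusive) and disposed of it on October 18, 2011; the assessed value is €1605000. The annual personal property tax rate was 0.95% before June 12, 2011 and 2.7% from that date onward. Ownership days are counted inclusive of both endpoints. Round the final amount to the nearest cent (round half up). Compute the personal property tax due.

€17023.52

May 1 – June 11, 2011: 42 days at 0.95% → €1605000 × 0.95% × 42/366 = €1749.7131
June 12 – October 18, 2011: 129 days at 2.7% → €1605000 × 2.7% × 129/366 = €15273.8115
Total = €17023.5246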